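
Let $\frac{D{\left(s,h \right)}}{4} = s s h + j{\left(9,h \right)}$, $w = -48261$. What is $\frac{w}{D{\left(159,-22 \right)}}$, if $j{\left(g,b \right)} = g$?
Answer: $\frac{16087}{741564} \approx 0.021693$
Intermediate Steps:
$D{\left(s,h \right)} = 36 + 4 h s^{2}$ ($D{\left(s,h \right)} = 4 \left(s s h + 9\right) = 4 \left(s^{2} h + 9\right) = 4 \left(h s^{2} + 9\right) = 4 \left(9 + h s^{2}\right) = 36 + 4 h s^{2}$)
$\frac{w}{D{\left(159,-22 \right)}} = - \frac{48261}{36 + 4 \left(-22\right) 159^{2}} = - \frac{48261}{36 + 4 \left(-22\right) 25281} = - \frac{48261}{36 - 2224728} = - \frac{48261}{-2224692} = \left(-48261\right) \left(- \frac{1}{2224692}\right) = \frac{16087}{741564}$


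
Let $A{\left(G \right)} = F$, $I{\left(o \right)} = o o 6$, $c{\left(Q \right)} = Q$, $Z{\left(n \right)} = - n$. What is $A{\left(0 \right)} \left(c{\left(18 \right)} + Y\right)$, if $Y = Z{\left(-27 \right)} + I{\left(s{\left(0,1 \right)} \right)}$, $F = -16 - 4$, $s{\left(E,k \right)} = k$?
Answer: $-1020$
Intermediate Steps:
$F = -20$
$I{\left(o \right)} = 6 o^{2}$ ($I{\left(o \right)} = o^{2} \cdot 6 = 6 o^{2}$)
$A{\left(G \right)} = -20$
$Y = 33$ ($Y = \left(-1\right) \left(-27\right) + 6 \cdot 1^{2} = 27 + 6 \cdot 1 = 27 + 6 = 33$)
$A{\left(0 \right)} \left(c{\left(18 \right)} + Y\right) = - 20 \left(18 + 33\right) = \left(-20\right) 51 = -1020$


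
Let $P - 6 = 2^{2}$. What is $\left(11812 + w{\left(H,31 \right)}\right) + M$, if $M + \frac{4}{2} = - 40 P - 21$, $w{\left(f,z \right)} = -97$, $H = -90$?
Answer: $11292$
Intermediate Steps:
$P = 10$ ($P = 6 + 2^{2} = 6 + 4 = 10$)
$M = -423$ ($M = -2 - 421 = -423$)
$\left(11812 + w{\left(H,31 \right)}\right) + M = \left(11812 - 97\right) - 423 = 11715 - 423 = 11292$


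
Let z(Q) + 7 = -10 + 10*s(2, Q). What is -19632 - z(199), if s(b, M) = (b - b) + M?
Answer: -21605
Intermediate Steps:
s(b, M) = M (s(b, M) = 0 + M = M)
z(Q) = -17 + 10*Q (z(Q) = -7 + (-10 + 10*Q) = -17 + 10*Q)
-19632 - z(199) = -19632 - (-17 + 10*199) = -19632 - (-17 + 1990) = -19632 - 1*1973 = -19632 - 1973 = -21605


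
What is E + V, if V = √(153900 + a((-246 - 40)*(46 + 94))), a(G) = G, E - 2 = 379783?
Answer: 379785 + 2*√28465 ≈ 3.8012e+5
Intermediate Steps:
E = 379785 (E = 2 + 379783 = 379785)
V = 2*√28465 (V = √(153900 + (-246 - 40)*(46 + 94)) = √(153900 - 286*140) = √(153900 - 40040) = √113860 = 2*√28465 ≈ 337.43)
E + V = 379785 + 2*√28465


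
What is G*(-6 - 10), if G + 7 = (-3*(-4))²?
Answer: -2192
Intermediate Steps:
G = 137 (G = -7 + (-3*(-4))² = -7 + 12² = -7 + 144 = 137)
G*(-6 - 10) = 137*(-6 - 10) = 137*(-16) = -2192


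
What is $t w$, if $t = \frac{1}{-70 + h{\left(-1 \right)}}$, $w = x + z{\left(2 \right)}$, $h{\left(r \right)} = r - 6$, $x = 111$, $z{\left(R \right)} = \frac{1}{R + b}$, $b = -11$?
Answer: $- \frac{998}{693} \approx -1.4401$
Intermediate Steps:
$z{\left(R \right)} = \frac{1}{-11 + R}$ ($z{\left(R \right)} = \frac{1}{R - 11} = \frac{1}{-11 + R}$)
$h{\left(r \right)} = -6 + r$
$w = \frac{998}{9}$ ($w = 111 + \frac{1}{-11 + 2} = 111 + \frac{1}{-9} = 111 - \frac{1}{9} = \frac{998}{9} \approx 110.89$)
$t = - \frac{1}{77}$ ($t = \frac{1}{-70 - 7} = \frac{1}{-77} = - \frac{1}{77} \approx -0.012987$)
$t w = \left(- \frac{1}{77}\right) \frac{998}{9} = - \frac{998}{693}$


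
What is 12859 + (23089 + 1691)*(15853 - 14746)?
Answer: 27444319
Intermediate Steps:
12859 + (23089 + 1691)*(15853 - 14746) = 12859 + 24780*1107 = 12859 + 27431460 = 27444319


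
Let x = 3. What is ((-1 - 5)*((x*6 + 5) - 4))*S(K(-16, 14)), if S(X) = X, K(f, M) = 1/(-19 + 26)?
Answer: -114/7 ≈ -16.286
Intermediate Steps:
K(f, M) = ⅐ (K(f, M) = 1/7 = ⅐)
((-1 - 5)*((x*6 + 5) - 4))*S(K(-16, 14)) = ((-1 - 5)*((3*6 + 5) - 4))*(⅐) = -6*((18 + 5) - 4)*(⅐) = -6*(23 - 4)*(⅐) = -6*19*(⅐) = -114*⅐ = -114/7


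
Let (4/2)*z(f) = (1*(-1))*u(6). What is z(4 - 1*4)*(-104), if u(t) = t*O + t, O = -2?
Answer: -312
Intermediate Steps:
u(t) = -t (u(t) = t*(-2) + t = -2*t + t = -t)
z(f) = 3 (z(f) = ((1*(-1))*(-1*6))/2 = (-1*(-6))/2 = (½)*6 = 3)
z(4 - 1*4)*(-104) = 3*(-104) = -312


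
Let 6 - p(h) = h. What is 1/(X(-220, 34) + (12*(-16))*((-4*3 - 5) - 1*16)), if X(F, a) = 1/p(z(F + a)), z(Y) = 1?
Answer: 5/31681 ≈ 0.00015782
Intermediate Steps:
p(h) = 6 - h
X(F, a) = ⅕ (X(F, a) = 1/(6 - 1*1) = 1/(6 - 1) = 1/5 = ⅕)
1/(X(-220, 34) + (12*(-16))*((-4*3 - 5) - 1*16)) = 1/(⅕ + (12*(-16))*((-4*3 - 5) - 1*16)) = 1/(⅕ - 192*((-12 - 5) - 16)) = 1/(⅕ - 192*(-17 - 16)) = 1/(⅕ - 192*(-33)) = 1/(⅕ + 6336) = 1/(31681/5) = 5/31681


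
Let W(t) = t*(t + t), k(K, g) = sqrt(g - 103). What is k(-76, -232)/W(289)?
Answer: I*sqrt(335)/167042 ≈ 0.00010957*I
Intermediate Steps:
k(K, g) = sqrt(-103 + g)
W(t) = 2*t**2 (W(t) = t*(2*t) = 2*t**2)
k(-76, -232)/W(289) = sqrt(-103 - 232)/((2*289**2)) = sqrt(-335)/((2*83521)) = (I*sqrt(335))/167042 = (I*sqrt(335))*(1/167042) = I*sqrt(335)/167042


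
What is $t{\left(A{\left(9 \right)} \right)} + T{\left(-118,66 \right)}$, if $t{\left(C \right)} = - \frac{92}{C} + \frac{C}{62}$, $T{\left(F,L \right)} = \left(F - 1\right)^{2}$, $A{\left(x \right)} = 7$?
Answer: $\frac{6140219}{434} \approx 14148.0$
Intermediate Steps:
$T{\left(F,L \right)} = \left(-1 + F\right)^{2}$
$t{\left(C \right)} = - \frac{92}{C} + \frac{C}{62}$ ($t{\left(C \right)} = - \frac{92}{C} + C \frac{1}{62} = - \frac{92}{C} + \frac{C}{62}$)
$t{\left(A{\left(9 \right)} \right)} + T{\left(-118,66 \right)} = \left(- \frac{92}{7} + \frac{1}{62} \cdot 7\right) + \left(-1 - 118\right)^{2} = \left(\left(-92\right) \frac{1}{7} + \frac{7}{62}\right) + \left(-119\right)^{2} = \left(- \frac{92}{7} + \frac{7}{62}\right) + 14161 = - \frac{5655}{434} + 14161 = \frac{6140219}{434}$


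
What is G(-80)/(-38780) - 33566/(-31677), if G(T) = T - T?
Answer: 33566/31677 ≈ 1.0596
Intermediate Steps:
G(T) = 0
G(-80)/(-38780) - 33566/(-31677) = 0/(-38780) - 33566/(-31677) = 0*(-1/38780) - 33566*(-1/31677) = 0 + 33566/31677 = 33566/31677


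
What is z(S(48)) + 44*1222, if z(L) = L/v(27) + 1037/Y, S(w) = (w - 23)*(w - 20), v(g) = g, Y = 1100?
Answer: 1597707599/29700 ≈ 53795.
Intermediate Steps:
S(w) = (-23 + w)*(-20 + w)
z(L) = 1037/1100 + L/27 (z(L) = L/27 + 1037/1100 = 1037/1100 + L/27)
z(S(48)) + 44*1222 = (1037/1100 + (460 + 48² - 43*48)/27) + 44*1222 = (1037/1100 + (460 + 2304 - 2064)/27) + 53768 = (1037/1100 + (1/27)*700) + 53768 = (1037/1100 + 700/27) + 53768 = 797999/29700 + 53768 = 1597707599/29700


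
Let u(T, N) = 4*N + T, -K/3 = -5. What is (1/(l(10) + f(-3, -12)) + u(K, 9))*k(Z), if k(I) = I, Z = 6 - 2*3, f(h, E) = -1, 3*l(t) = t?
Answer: 0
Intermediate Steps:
K = 15 (K = -3*(-5) = 15)
l(t) = t/3
Z = 0 (Z = 6 - 6 = 0)
u(T, N) = T + 4*N
(1/(l(10) + f(-3, -12)) + u(K, 9))*k(Z) = (1/((1/3)*10 - 1) + (15 + 4*9))*0 = (1/(10/3 - 1) + (15 + 36))*0 = (1/(7/3) + 51)*0 = (3/7 + 51)*0 = (360/7)*0 = 0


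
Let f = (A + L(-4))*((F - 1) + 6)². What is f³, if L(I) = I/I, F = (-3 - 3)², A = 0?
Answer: 4750104241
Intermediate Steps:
F = 36 (F = (-6)² = 36)
L(I) = 1
f = 1681 (f = (0 + 1)*((36 - 1) + 6)² = 1*(35 + 6)² = 1*41² = 1*1681 = 1681)
f³ = 1681³ = 4750104241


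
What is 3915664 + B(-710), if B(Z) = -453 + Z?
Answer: 3914501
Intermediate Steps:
3915664 + B(-710) = 3915664 + (-453 - 710) = 3915664 - 1163 = 3914501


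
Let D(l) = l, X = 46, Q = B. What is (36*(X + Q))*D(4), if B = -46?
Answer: 0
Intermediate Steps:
Q = -46
(36*(X + Q))*D(4) = (36*(46 - 46))*4 = (36*0)*4 = 0*4 = 0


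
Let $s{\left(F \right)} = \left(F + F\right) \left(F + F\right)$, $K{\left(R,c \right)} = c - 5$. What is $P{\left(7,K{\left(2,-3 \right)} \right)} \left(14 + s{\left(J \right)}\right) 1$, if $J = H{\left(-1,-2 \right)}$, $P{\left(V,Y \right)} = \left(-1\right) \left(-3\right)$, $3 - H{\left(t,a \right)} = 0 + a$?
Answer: $342$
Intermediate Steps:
$K{\left(R,c \right)} = -5 + c$ ($K{\left(R,c \right)} = c - 5 = -5 + c$)
$H{\left(t,a \right)} = 3 - a$ ($H{\left(t,a \right)} = 3 - \left(0 + a\right) = 3 - a$)
$P{\left(V,Y \right)} = 3$
$J = 5$ ($J = 3 - -2 = 3 + 2 = 5$)
$s{\left(F \right)} = 4 F^{2}$ ($s{\left(F \right)} = 2 F 2 F = 4 F^{2}$)
$P{\left(7,K{\left(2,-3 \right)} \right)} \left(14 + s{\left(J \right)}\right) 1 = 3 \left(14 + 4 \cdot 5^{2}\right) 1 = 3 \left(14 + 4 \cdot 25\right) 1 = 3 \left(14 + 100\right) 1 = 3 \cdot 114 \cdot 1 = 342 \cdot 1 = 342$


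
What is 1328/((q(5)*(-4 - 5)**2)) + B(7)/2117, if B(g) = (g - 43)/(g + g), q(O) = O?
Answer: 19672342/6001695 ≈ 3.2778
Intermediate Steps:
B(g) = (-43 + g)/(2*g) (B(g) = (-43 + g)/((2*g)) = (-43 + g)*(1/(2*g)) = (-43 + g)/(2*g))
1328/((q(5)*(-4 - 5)**2)) + B(7)/2117 = 1328/((5*(-4 - 5)**2)) + ((1/2)*(-43 + 7)/7)/2117 = 1328/((5*(-9)**2)) + ((1/2)*(1/7)*(-36))*(1/2117) = 1328/((5*81)) - 18/7*1/2117 = 1328/405 - 18/14819 = 19672342/6001695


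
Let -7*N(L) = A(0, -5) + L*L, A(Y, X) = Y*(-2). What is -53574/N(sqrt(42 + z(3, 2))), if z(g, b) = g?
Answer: 125006/15 ≈ 8333.7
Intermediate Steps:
A(Y, X) = -2*Y
N(L) = -L**2/7 (N(L) = -(-2*0 + L*L)/7 = -(0 + L**2)/7 = -L**2/7)
-53574/N(sqrt(42 + z(3, 2))) = -53574*(-7/(42 + 3)) = -53574/((-(sqrt(45))**2/7)) = -53574/((-(3*sqrt(5))**2/7)) = -53574/((-1/7*45)) = -53574/(-45/7) = -53574*(-7/45) = 125006/15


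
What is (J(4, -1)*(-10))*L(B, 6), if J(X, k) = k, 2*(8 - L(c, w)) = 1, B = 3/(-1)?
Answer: 75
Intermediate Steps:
B = -3 (B = 3*(-1) = -3)
L(c, w) = 15/2 (L(c, w) = 8 - ½*1 = 8 - ½ = 15/2)
(J(4, -1)*(-10))*L(B, 6) = -1*(-10)*(15/2) = 10*(15/2) = 75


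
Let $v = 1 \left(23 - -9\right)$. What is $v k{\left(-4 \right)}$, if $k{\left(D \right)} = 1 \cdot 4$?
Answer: $128$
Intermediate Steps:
$k{\left(D \right)} = 4$
$v = 32$ ($v = 1 \left(23 + 9\right) = 1 \cdot 32 = 32$)
$v k{\left(-4 \right)} = 32 \cdot 4 = 128$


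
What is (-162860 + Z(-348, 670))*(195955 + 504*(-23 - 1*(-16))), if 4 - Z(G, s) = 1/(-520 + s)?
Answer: -4700683919227/150 ≈ -3.1338e+10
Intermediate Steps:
Z(G, s) = 4 - 1/(-520 + s)
(-162860 + Z(-348, 670))*(195955 + 504*(-23 - 1*(-16))) = (-162860 + (-2081 + 4*670)/(-520 + 670))*(195955 + 504*(-23 - 1*(-16))) = (-162860 + (-2081 + 2680)/150)*(195955 + 504*(-23 + 16)) = (-162860 + (1/150)*599)*(195955 + 504*(-7)) = (-162860 + 599/150)*(195955 - 3528) = -24428401/150*192427 = -4700683919227/150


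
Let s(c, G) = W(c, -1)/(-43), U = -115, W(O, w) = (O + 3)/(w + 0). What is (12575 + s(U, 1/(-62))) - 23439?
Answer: -467264/43 ≈ -10867.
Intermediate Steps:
W(O, w) = (3 + O)/w
s(c, G) = 3/43 + c/43 (s(c, G) = ((3 + c)/(-1))/(-43) = -(3 + c)*(-1/43) = (-3 - c)*(-1/43) = 3/43 + c/43)
(12575 + s(U, 1/(-62))) - 23439 = (12575 + (3/43 + (1/43)*(-115))) - 23439 = (12575 + (3/43 - 115/43)) - 23439 = (12575 - 112/43) - 23439 = 540613/43 - 23439 = -467264/43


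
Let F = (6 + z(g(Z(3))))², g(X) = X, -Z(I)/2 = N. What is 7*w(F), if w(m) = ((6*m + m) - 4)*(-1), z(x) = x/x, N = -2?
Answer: -2373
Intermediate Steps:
Z(I) = 4 (Z(I) = -2*(-2) = 4)
z(x) = 1
F = 49 (F = (6 + 1)² = 7² = 49)
w(m) = 4 - 7*m (w(m) = (7*m - 4)*(-1) = (-4 + 7*m)*(-1) = 4 - 7*m)
7*w(F) = 7*(4 - 7*49) = 7*(4 - 343) = 7*(-339) = -2373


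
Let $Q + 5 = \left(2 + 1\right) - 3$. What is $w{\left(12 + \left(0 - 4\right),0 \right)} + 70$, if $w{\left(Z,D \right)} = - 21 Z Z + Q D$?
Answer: $-1274$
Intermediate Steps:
$Q = -5$ ($Q = -5 + \left(\left(2 + 1\right) - 3\right) = -5 + \left(3 - 3\right) = -5 + 0 = -5$)
$w{\left(Z,D \right)} = - 21 Z^{2} - 5 D$ ($w{\left(Z,D \right)} = - 21 Z Z - 5 D = - 21 Z^{2} - 5 D$)
$w{\left(12 + \left(0 - 4\right),0 \right)} + 70 = \left(- 21 \left(12 + \left(0 - 4\right)\right)^{2} - 0\right) + 70 = \left(- 21 \left(12 + \left(0 - 4\right)\right)^{2} + 0\right) + 70 = \left(- 21 \left(12 - 4\right)^{2} + 0\right) + 70 = \left(- 21 \cdot 8^{2} + 0\right) + 70 = \left(\left(-21\right) 64 + 0\right) + 70 = \left(-1344 + 0\right) + 70 = -1344 + 70 = -1274$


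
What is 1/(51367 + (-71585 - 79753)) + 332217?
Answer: 33212065706/99971 ≈ 3.3222e+5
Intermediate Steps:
1/(51367 + (-71585 - 79753)) + 332217 = 1/(51367 - 151338) + 332217 = 1/(-99971) + 332217 = -1/99971 + 332217 = 33212065706/99971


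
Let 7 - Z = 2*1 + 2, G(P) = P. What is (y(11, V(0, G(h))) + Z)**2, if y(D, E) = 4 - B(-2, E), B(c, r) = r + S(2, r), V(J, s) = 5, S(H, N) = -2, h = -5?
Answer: 16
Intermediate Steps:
Z = 3 (Z = 7 - (2*1 + 2) = 7 - (2 + 2) = 7 - 1*4 = 7 - 4 = 3)
B(c, r) = -2 + r (B(c, r) = r - 2 = -2 + r)
y(D, E) = 6 - E (y(D, E) = 4 - (-2 + E) = 4 + (2 - E) = 6 - E)
(y(11, V(0, G(h))) + Z)**2 = ((6 - 1*5) + 3)**2 = ((6 - 5) + 3)**2 = (1 + 3)**2 = 4**2 = 16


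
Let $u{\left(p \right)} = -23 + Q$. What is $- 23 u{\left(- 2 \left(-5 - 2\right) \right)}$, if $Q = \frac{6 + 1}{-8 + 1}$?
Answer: $552$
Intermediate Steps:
$Q = -1$ ($Q = \frac{7}{-7} = 7 \left(- \frac{1}{7}\right) = -1$)
$u{\left(p \right)} = -24$ ($u{\left(p \right)} = -23 - 1 = -24$)
$- 23 u{\left(- 2 \left(-5 - 2\right) \right)} = \left(-23\right) \left(-24\right) = 552$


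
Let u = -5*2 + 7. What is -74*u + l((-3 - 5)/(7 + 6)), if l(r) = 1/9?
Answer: 1999/9 ≈ 222.11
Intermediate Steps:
l(r) = ⅑
u = -3 (u = -10 + 7 = -3)
-74*u + l((-3 - 5)/(7 + 6)) = -74*(-3) + ⅑ = 222 + ⅑ = 1999/9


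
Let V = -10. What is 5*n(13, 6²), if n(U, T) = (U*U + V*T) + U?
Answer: -890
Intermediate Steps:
n(U, T) = U + U² - 10*T (n(U, T) = (U*U - 10*T) + U = (U² - 10*T) + U = U + U² - 10*T)
5*n(13, 6²) = 5*(13 + 13² - 10*6²) = 5*(13 + 169 - 10*36) = 5*(13 + 169 - 360) = 5*(-178) = -890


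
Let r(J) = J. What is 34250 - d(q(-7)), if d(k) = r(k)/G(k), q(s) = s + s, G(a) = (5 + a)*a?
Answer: 308251/9 ≈ 34250.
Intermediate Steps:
G(a) = a*(5 + a)
q(s) = 2*s
d(k) = 1/(5 + k) (d(k) = k/((k*(5 + k))) = k*(1/(k*(5 + k))) = 1/(5 + k))
34250 - d(q(-7)) = 34250 - 1/(5 + 2*(-7)) = 34250 - 1/(5 - 14) = 34250 - 1/(-9) = 34250 - 1*(-⅑) = 34250 + ⅑ = 308251/9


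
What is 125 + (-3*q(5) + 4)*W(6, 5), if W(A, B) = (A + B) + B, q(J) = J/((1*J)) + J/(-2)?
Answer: 261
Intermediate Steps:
q(J) = 1 - J/2 (q(J) = J/J + J*(-1/2) = 1 - J/2)
W(A, B) = A + 2*B
125 + (-3*q(5) + 4)*W(6, 5) = 125 + (-3*(1 - 1/2*5) + 4)*(6 + 2*5) = 125 + (-3*(1 - 5/2) + 4)*(6 + 10) = 125 + (-3*(-3/2) + 4)*16 = 125 + (9/2 + 4)*16 = 125 + (17/2)*16 = 125 + 136 = 261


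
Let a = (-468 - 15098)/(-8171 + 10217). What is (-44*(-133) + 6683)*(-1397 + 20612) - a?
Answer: 246399813358/1023 ≈ 2.4086e+8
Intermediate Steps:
a = -7783/1023 (a = -15566/2046 = -15566*1/2046 = -7783/1023 ≈ -7.6080)
(-44*(-133) + 6683)*(-1397 + 20612) - a = (-44*(-133) + 6683)*(-1397 + 20612) - 1*(-7783/1023) = (5852 + 6683)*19215 + 7783/1023 = 12535*19215 + 7783/1023 = 240860025 + 7783/1023 = 246399813358/1023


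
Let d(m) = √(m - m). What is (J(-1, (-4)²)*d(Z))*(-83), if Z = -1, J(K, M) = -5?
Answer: 0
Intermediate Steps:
d(m) = 0 (d(m) = √0 = 0)
(J(-1, (-4)²)*d(Z))*(-83) = -5*0*(-83) = 0*(-83) = 0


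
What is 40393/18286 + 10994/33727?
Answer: 1563370995/616731922 ≈ 2.5349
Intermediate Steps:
40393/18286 + 10994/33727 = 1563370995/616731922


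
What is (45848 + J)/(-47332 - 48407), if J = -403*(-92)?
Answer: -82924/95739 ≈ -0.86615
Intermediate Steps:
J = 37076
(45848 + J)/(-47332 - 48407) = (45848 + 37076)/(-47332 - 48407) = 82924/(-95739) = 82924*(-1/95739) = -82924/95739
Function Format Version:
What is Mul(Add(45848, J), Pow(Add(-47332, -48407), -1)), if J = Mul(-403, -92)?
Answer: Rational(-82924, 95739) ≈ -0.86615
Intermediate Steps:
J = 37076
Mul(Add(45848, J), Pow(Add(-47332, -48407), -1)) = Mul(Add(45848, 37076), Pow(Add(-47332, -48407), -1)) = Mul(82924, Pow(-95739, -1)) = Mul(82924, Rational(-1, 95739)) = Rational(-82924, 95739)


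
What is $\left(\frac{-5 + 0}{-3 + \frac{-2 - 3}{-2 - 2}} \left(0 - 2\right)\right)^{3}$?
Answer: $- \frac{64000}{343} \approx -186.59$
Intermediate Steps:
$\left(\frac{-5 + 0}{-3 + \frac{-2 - 3}{-2 - 2}} \left(0 - 2\right)\right)^{3} = \left(- \frac{5}{-3 + \frac{1}{-4} \left(-5\right)} \left(-2\right)\right)^{3} = \left(- \frac{5}{-3 - - \frac{5}{4}} \left(-2\right)\right)^{3} = \left(- \frac{5}{-3 + \frac{5}{4}} \left(-2\right)\right)^{3} = \left(- \frac{5}{- \frac{7}{4}} \left(-2\right)\right)^{3} = \left(\left(-5\right) \left(- \frac{4}{7}\right) \left(-2\right)\right)^{3} = \left(\frac{20}{7} \left(-2\right)\right)^{3} = \left(- \frac{40}{7}\right)^{3} = - \frac{64000}{343}$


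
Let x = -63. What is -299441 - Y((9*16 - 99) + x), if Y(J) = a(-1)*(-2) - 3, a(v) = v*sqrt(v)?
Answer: -299438 - 2*I ≈ -2.9944e+5 - 2.0*I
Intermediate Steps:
a(v) = v**(3/2)
Y(J) = -3 + 2*I (Y(J) = (-1)**(3/2)*(-2) - 3 = -I*(-2) - 3 = 2*I - 3 = -3 + 2*I)
-299441 - Y((9*16 - 99) + x) = -299441 - (-3 + 2*I) = -299441 + (3 - 2*I) = -299438 - 2*I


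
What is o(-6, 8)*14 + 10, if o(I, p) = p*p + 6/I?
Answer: 892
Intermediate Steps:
o(I, p) = p**2 + 6/I
o(-6, 8)*14 + 10 = (8**2 + 6/(-6))*14 + 10 = (64 + 6*(-1/6))*14 + 10 = (64 - 1)*14 + 10 = 63*14 + 10 = 882 + 10 = 892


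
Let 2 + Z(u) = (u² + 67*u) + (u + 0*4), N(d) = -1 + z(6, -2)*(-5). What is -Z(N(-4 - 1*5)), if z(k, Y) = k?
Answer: 1149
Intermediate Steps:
N(d) = -31 (N(d) = -1 + 6*(-5) = -1 - 30 = -31)
Z(u) = -2 + u² + 68*u (Z(u) = -2 + ((u² + 67*u) + (u + 0*4)) = -2 + ((u² + 67*u) + (u + 0)) = -2 + ((u² + 67*u) + u) = -2 + (u² + 68*u) = -2 + u² + 68*u)
-Z(N(-4 - 1*5)) = -(-2 + (-31)² + 68*(-31)) = -(-2 + 961 - 2108) = -1*(-1149) = 1149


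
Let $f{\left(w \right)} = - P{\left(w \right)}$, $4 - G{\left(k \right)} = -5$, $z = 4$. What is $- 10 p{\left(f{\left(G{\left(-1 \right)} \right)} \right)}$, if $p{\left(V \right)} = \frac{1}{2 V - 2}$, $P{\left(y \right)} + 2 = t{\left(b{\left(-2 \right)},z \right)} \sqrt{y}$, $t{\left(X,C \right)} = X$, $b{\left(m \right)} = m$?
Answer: $- \frac{5}{7} \approx -0.71429$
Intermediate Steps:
$G{\left(k \right)} = 9$ ($G{\left(k \right)} = 4 - -5 = 4 + 5 = 9$)
$P{\left(y \right)} = -2 - 2 \sqrt{y}$
$f{\left(w \right)} = 2 + 2 \sqrt{w}$ ($f{\left(w \right)} = - (-2 - 2 \sqrt{w}) = 2 + 2 \sqrt{w}$)
$p{\left(V \right)} = \frac{1}{-2 + 2 V}$
$- 10 p{\left(f{\left(G{\left(-1 \right)} \right)} \right)} = - 10 \frac{1}{2 \left(-1 + \left(2 + 2 \sqrt{9}\right)\right)} = - 10 \frac{1}{2 \left(-1 + \left(2 + 2 \cdot 3\right)\right)} = - 10 \frac{1}{2 \left(-1 + \left(2 + 6\right)\right)} = - 10 \frac{1}{2 \left(-1 + 8\right)} = - 10 \frac{1}{2 \cdot 7} = - 10 \cdot \frac{1}{2} \cdot \frac{1}{7} = \left(-10\right) \frac{1}{14} = - \frac{5}{7}$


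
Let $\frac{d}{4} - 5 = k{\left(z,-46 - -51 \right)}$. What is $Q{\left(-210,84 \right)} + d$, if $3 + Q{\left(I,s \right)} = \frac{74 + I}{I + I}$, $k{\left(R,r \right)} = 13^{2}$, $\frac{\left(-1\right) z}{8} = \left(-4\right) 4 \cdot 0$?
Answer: $\frac{72799}{105} \approx 693.32$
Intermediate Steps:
$z = 0$ ($z = - 8 \left(-4\right) 4 \cdot 0 = - 8 \left(\left(-16\right) 0\right) = \left(-8\right) 0 = 0$)
$k{\left(R,r \right)} = 169$
$Q{\left(I,s \right)} = -3 + \frac{74 + I}{2 I}$ ($Q{\left(I,s \right)} = -3 + \frac{74 + I}{I + I} = -3 + \frac{74 + I}{2 I}$)
$d = 696$ ($d = 20 + 4 \cdot 169 = 20 + 676 = 696$)
$Q{\left(-210,84 \right)} + d = \left(- \frac{5}{2} + \frac{37}{-210}\right) + 696 = \left(- \frac{5}{2} + 37 \left(- \frac{1}{210}\right)\right) + 696 = \left(- \frac{5}{2} - \frac{37}{210}\right) + 696 = - \frac{281}{105} + 696 = \frac{72799}{105}$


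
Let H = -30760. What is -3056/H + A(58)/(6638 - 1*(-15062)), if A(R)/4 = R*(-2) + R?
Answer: 369868/4171825 ≈ 0.088659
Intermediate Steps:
A(R) = -4*R (A(R) = 4*(R*(-2) + R) = 4*(-2*R + R) = 4*(-R) = -4*R)
-3056/H + A(58)/(6638 - 1*(-15062)) = -3056/(-30760) + (-4*58)/(6638 - 1*(-15062)) = -3056*(-1/30760) - 232/(6638 + 15062) = 382/3845 - 232/21700 = 382/3845 - 232*1/21700 = 382/3845 - 58/5425 = 369868/4171825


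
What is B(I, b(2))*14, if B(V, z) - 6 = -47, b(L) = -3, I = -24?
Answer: -574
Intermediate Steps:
B(V, z) = -41 (B(V, z) = 6 - 47 = -41)
B(I, b(2))*14 = -41*14 = -574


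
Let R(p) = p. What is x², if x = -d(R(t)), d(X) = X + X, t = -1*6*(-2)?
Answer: 576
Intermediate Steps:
t = 12 (t = -6*(-2) = 12)
d(X) = 2*X
x = -24 (x = -2*12 = -1*24 = -24)
x² = (-24)² = 576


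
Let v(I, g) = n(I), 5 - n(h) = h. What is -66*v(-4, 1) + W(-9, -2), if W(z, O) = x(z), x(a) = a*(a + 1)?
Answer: -522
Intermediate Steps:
x(a) = a*(1 + a)
n(h) = 5 - h
v(I, g) = 5 - I
W(z, O) = z*(1 + z)
-66*v(-4, 1) + W(-9, -2) = -66*(5 - 1*(-4)) - 9*(1 - 9) = -66*(5 + 4) - 9*(-8) = -66*9 + 72 = -594 + 72 = -522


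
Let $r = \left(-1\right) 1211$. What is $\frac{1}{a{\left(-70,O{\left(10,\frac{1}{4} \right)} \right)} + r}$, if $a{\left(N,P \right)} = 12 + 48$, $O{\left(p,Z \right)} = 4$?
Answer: $- \frac{1}{1151} \approx -0.00086881$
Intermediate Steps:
$a{\left(N,P \right)} = 60$
$r = -1211$
$\frac{1}{a{\left(-70,O{\left(10,\frac{1}{4} \right)} \right)} + r} = \frac{1}{60 - 1211} = \frac{1}{-1151} = - \frac{1}{1151}$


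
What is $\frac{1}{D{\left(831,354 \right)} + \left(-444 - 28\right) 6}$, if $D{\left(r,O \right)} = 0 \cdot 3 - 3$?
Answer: $- \frac{1}{2835} \approx -0.00035273$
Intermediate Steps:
$D{\left(r,O \right)} = -3$ ($D{\left(r,O \right)} = 0 - 3 = -3$)
$\frac{1}{D{\left(831,354 \right)} + \left(-444 - 28\right) 6} = \frac{1}{-3 + \left(-444 - 28\right) 6} = \frac{1}{-3 - 2832} = \frac{1}{-2835} = - \frac{1}{2835}$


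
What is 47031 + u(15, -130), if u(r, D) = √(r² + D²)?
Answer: 47031 + 5*√685 ≈ 47162.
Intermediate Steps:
u(r, D) = √(D² + r²)
47031 + u(15, -130) = 47031 + √((-130)² + 15²) = 47031 + √(16900 + 225) = 47031 + √17125 = 47031 + 5*√685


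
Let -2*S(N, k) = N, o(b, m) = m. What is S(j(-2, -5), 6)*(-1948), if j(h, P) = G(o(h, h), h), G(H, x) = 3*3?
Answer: 8766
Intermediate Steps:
G(H, x) = 9
j(h, P) = 9
S(N, k) = -N/2
S(j(-2, -5), 6)*(-1948) = -½*9*(-1948) = -9/2*(-1948) = 8766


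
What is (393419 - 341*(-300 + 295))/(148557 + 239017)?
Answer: 197562/193787 ≈ 1.0195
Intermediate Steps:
(393419 - 341*(-300 + 295))/(148557 + 239017) = (393419 - 341*(-5))/387574 = (393419 + 1705)*(1/387574) = 395124*(1/387574) = 197562/193787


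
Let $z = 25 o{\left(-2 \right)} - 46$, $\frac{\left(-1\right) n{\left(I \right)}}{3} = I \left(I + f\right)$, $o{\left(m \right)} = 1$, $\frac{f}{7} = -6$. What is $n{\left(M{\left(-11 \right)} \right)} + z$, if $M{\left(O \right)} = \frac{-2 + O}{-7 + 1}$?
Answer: $\frac{2855}{12} \approx 237.92$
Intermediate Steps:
$f = -42$ ($f = 7 \left(-6\right) = -42$)
$M{\left(O \right)} = \frac{1}{3} - \frac{O}{6}$ ($M{\left(O \right)} = \frac{-2 + O}{-6} = \left(-2 + O\right) \left(- \frac{1}{6}\right) = \frac{1}{3} - \frac{O}{6}$)
$n{\left(I \right)} = - 3 I \left(-42 + I\right)$ ($n{\left(I \right)} = - 3 I \left(I - 42\right) = - 3 I \left(-42 + I\right)$)
$z = -21$ ($z = 25 \cdot 1 - 46 = 25 - 46 = -21$)
$n{\left(M{\left(-11 \right)} \right)} + z = 3 \left(\frac{1}{3} - - \frac{11}{6}\right) \left(42 - \left(\frac{1}{3} - - \frac{11}{6}\right)\right) - 21 = 3 \left(\frac{1}{3} + \frac{11}{6}\right) \left(42 - \left(\frac{1}{3} + \frac{11}{6}\right)\right) - 21 = 3 \cdot \frac{13}{6} \left(42 - \frac{13}{6}\right) - 21 = 3 \cdot \frac{13}{6} \cdot \frac{239}{6} - 21 = \frac{3107}{12} - 21 = \frac{2855}{12}$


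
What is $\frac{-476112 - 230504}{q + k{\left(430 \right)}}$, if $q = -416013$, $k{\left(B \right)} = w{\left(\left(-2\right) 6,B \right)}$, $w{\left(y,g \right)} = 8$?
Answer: $\frac{706616}{416005} \approx 1.6986$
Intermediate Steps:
$k{\left(B \right)} = 8$
$\frac{-476112 - 230504}{q + k{\left(430 \right)}} = \frac{-476112 - 230504}{-416013 + 8} = - \frac{706616}{-416005} = \left(-706616\right) \left(- \frac{1}{416005}\right) = \frac{706616}{416005}$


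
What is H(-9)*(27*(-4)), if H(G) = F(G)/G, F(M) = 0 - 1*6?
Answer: -72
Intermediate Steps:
F(M) = -6 (F(M) = 0 - 6 = -6)
H(G) = -6/G
H(-9)*(27*(-4)) = (-6/(-9))*(27*(-4)) = -6*(-⅑)*(-108) = (⅔)*(-108) = -72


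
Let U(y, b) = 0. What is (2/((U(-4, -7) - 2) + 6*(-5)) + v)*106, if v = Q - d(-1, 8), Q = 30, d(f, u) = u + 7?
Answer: 12667/8 ≈ 1583.4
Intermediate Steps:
d(f, u) = 7 + u
v = 15 (v = 30 - (7 + 8) = 30 - 1*15 = 30 - 15 = 15)
(2/((U(-4, -7) - 2) + 6*(-5)) + v)*106 = (2/((0 - 2) + 6*(-5)) + 15)*106 = (2/(-2 - 30) + 15)*106 = (2/(-32) + 15)*106 = (2*(-1/32) + 15)*106 = (-1/16 + 15)*106 = (239/16)*106 = 12667/8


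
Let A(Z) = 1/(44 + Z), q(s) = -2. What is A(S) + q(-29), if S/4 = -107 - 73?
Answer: -1353/676 ≈ -2.0015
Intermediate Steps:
S = -720 (S = 4*(-107 - 73) = 4*(-180) = -720)
A(S) + q(-29) = 1/(44 - 720) - 2 = 1/(-676) - 2 = -1/676 - 2 = -1353/676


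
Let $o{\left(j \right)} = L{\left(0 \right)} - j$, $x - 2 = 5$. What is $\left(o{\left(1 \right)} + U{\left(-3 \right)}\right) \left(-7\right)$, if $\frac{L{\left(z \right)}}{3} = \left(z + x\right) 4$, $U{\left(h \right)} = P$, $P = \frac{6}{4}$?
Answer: $- \frac{1183}{2} \approx -591.5$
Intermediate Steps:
$x = 7$ ($x = 2 + 5 = 7$)
$P = \frac{3}{2}$ ($P = 6 \cdot \frac{1}{4} = \frac{3}{2} \approx 1.5$)
$U{\left(h \right)} = \frac{3}{2}$
$L{\left(z \right)} = 84 + 12 z$ ($L{\left(z \right)} = 3 \left(z + 7\right) 4 = 3 \left(7 + z\right) 4 = 3 \left(28 + 4 z\right) = 84 + 12 z$)
$o{\left(j \right)} = 84 - j$ ($o{\left(j \right)} = \left(84 + 12 \cdot 0\right) - j = \left(84 + 0\right) - j = 84 - j$)
$\left(o{\left(1 \right)} + U{\left(-3 \right)}\right) \left(-7\right) = \left(\left(84 - 1\right) + \frac{3}{2}\right) \left(-7\right) = \left(83 + \frac{3}{2}\right) \left(-7\right) = \frac{169}{2} \left(-7\right) = - \frac{1183}{2}$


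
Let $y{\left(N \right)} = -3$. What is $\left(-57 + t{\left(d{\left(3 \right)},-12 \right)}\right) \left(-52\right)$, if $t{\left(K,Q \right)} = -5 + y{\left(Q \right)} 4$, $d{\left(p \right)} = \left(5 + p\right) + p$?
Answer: $3848$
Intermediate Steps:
$d{\left(p \right)} = 5 + 2 p$
$t{\left(K,Q \right)} = -17$ ($t{\left(K,Q \right)} = -5 - 12 = -17$)
$\left(-57 + t{\left(d{\left(3 \right)},-12 \right)}\right) \left(-52\right) = \left(-57 - 17\right) \left(-52\right) = \left(-74\right) \left(-52\right) = 3848$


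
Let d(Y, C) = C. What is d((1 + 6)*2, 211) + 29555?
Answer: 29766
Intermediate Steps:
d((1 + 6)*2, 211) + 29555 = 211 + 29555 = 29766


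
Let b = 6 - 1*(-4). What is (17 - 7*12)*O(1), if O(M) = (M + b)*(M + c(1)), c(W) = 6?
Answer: -5159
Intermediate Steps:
b = 10 (b = 6 + 4 = 10)
O(M) = (6 + M)*(10 + M) (O(M) = (M + 10)*(M + 6) = (10 + M)*(6 + M) = (6 + M)*(10 + M))
(17 - 7*12)*O(1) = (17 - 7*12)*(60 + 1**2 + 16*1) = (17 - 84)*(60 + 1 + 16) = -67*77 = -5159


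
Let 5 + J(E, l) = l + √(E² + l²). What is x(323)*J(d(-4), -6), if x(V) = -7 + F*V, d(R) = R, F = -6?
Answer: 21395 - 3890*√13 ≈ 7369.4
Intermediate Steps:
J(E, l) = -5 + l + √(E² + l²) (J(E, l) = -5 + (l + √(E² + l²)) = -5 + l + √(E² + l²))
x(V) = -7 - 6*V
x(323)*J(d(-4), -6) = (-7 - 6*323)*(-5 - 6 + √((-4)² + (-6)²)) = (-7 - 1938)*(-5 - 6 + √(16 + 36)) = -1945*(-5 - 6 + √52) = -1945*(-5 - 6 + 2*√13) = -1945*(-11 + 2*√13) = 21395 - 3890*√13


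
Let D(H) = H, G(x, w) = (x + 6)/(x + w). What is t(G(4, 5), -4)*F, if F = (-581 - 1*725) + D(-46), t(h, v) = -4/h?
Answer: 24336/5 ≈ 4867.2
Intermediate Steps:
G(x, w) = (6 + x)/(w + x)
F = -1352 (F = (-581 - 1*725) - 46 = (-581 - 725) - 46 = -1306 - 46 = -1352)
t(G(4, 5), -4)*F = -4*(5 + 4)/(6 + 4)*(-1352) = -4/(10/9)*(-1352) = -4/((⅑)*10)*(-1352) = -4/10/9*(-1352) = -4*9/10*(-1352) = -18/5*(-1352) = 24336/5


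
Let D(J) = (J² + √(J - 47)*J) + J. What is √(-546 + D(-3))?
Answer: √(-540 - 15*I*√2) ≈ 0.4563 - 23.242*I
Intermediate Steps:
D(J) = J + J² + J*√(-47 + J) (D(J) = (J² + √(-47 + J)*J) + J = (J² + J*√(-47 + J)) + J = J + J² + J*√(-47 + J))
√(-546 + D(-3)) = √(-546 - 3*(1 - 3 + √(-47 - 3))) = √(-546 - 3*(1 - 3 + √(-50))) = √(-546 - 3*(1 - 3 + 5*I*√2)) = √(-546 - 3*(-2 + 5*I*√2)) = √(-546 + (6 - 15*I*√2)) = √(-540 - 15*I*√2)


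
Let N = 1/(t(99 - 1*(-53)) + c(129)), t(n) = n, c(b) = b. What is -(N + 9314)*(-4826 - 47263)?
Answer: 136329153915/281 ≈ 4.8516e+8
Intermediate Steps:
N = 1/281 (N = 1/((99 - 1*(-53)) + 129) = 1/((99 + 53) + 129) = 1/(152 + 129) = 1/281 ≈ 0.0035587)
-(N + 9314)*(-4826 - 47263) = -(1/281 + 9314)*(-4826 - 47263) = -2617235*(-52089)/281 = -1*(-136329153915/281) = 136329153915/281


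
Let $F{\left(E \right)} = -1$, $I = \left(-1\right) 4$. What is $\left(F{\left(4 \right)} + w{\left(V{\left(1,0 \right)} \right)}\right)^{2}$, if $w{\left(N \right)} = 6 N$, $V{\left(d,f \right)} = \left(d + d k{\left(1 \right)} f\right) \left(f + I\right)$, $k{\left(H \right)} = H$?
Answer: $625$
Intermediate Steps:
$I = -4$
$V{\left(d,f \right)} = \left(-4 + f\right) \left(d + d f\right)$ ($V{\left(d,f \right)} = \left(d + d 1 f\right) \left(f - 4\right) = \left(d + d f\right) \left(-4 + f\right) = \left(-4 + f\right) \left(d + d f\right)$)
$\left(F{\left(4 \right)} + w{\left(V{\left(1,0 \right)} \right)}\right)^{2} = \left(-1 + 6 \cdot 1 \left(-4 + 0^{2} - 0\right)\right)^{2} = \left(-1 + 6 \cdot 1 \left(-4 + 0 + 0\right)\right)^{2} = \left(-1 + 6 \cdot 1 \left(-4\right)\right)^{2} = \left(-1 + 6 \left(-4\right)\right)^{2} = \left(-1 - 24\right)^{2} = \left(-25\right)^{2} = 625$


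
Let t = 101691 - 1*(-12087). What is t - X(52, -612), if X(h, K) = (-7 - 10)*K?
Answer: 103374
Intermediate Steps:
t = 113778 (t = 101691 + 12087 = 113778)
X(h, K) = -17*K
t - X(52, -612) = 113778 - (-17)*(-612) = 113778 - 1*10404 = 113778 - 10404 = 103374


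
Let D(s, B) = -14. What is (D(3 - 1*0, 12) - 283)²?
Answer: 88209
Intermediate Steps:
(D(3 - 1*0, 12) - 283)² = (-14 - 283)² = (-297)² = 88209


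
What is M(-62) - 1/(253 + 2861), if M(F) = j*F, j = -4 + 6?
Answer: -386137/3114 ≈ -124.00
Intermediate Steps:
j = 2
M(F) = 2*F
M(-62) - 1/(253 + 2861) = 2*(-62) - 1/(253 + 2861) = -124 - 1/3114 = -386137/3114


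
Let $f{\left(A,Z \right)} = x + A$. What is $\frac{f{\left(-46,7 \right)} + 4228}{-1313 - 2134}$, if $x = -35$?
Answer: $- \frac{4147}{3447} \approx -1.2031$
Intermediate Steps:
$f{\left(A,Z \right)} = -35 + A$
$\frac{f{\left(-46,7 \right)} + 4228}{-1313 - 2134} = \frac{\left(-35 - 46\right) + 4228}{-1313 - 2134} = \frac{-81 + 4228}{-3447} = 4147 \left(- \frac{1}{3447}\right) = - \frac{4147}{3447}$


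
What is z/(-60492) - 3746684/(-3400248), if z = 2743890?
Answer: -94825646627/2142581271 ≈ -44.258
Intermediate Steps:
z/(-60492) - 3746684/(-3400248) = 2743890/(-60492) - 3746684/(-3400248) = 2743890*(-1/60492) - 3746684*(-1/3400248) = -457315/10082 + 936671/850062 = -94825646627/2142581271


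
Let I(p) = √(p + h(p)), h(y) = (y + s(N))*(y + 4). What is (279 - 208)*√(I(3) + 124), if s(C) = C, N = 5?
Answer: 71*√(124 + √59) ≈ 814.74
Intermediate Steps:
h(y) = (4 + y)*(5 + y) (h(y) = (y + 5)*(y + 4) = (5 + y)*(4 + y) = (4 + y)*(5 + y))
I(p) = √(20 + p² + 10*p) (I(p) = √(p + (20 + p² + 9*p)) = √(20 + p² + 10*p))
(279 - 208)*√(I(3) + 124) = (279 - 208)*√(√(20 + 3² + 10*3) + 124) = 71*√(√(20 + 9 + 30) + 124) = 71*√(√59 + 124) = 71*√(124 + √59)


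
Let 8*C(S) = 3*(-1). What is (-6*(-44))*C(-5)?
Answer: -99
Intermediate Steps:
C(S) = -3/8 (C(S) = (3*(-1))/8 = (⅛)*(-3) = -3/8)
(-6*(-44))*C(-5) = -6*(-44)*(-3/8) = 264*(-3/8) = -99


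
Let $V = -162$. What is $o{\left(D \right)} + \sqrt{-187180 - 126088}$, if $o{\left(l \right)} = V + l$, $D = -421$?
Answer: $-583 + 2 i \sqrt{78317} \approx -583.0 + 559.7 i$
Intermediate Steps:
$o{\left(l \right)} = -162 + l$
$o{\left(D \right)} + \sqrt{-187180 - 126088} = \left(-162 - 421\right) + \sqrt{-187180 - 126088} = -583 + \sqrt{-313268} = -583 + 2 i \sqrt{78317}$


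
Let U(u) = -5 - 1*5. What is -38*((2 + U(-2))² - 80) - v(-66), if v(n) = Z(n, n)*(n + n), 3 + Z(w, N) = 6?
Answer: 1004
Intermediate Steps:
Z(w, N) = 3 (Z(w, N) = -3 + 6 = 3)
U(u) = -10 (U(u) = -5 - 5 = -10)
v(n) = 6*n (v(n) = 3*(n + n) = 3*(2*n) = 6*n)
-38*((2 + U(-2))² - 80) - v(-66) = -38*((2 - 10)² - 80) - 6*(-66) = -38*((-8)² - 80) - 1*(-396) = -38*(64 - 80) + 396 = -38*(-16) + 396 = 608 + 396 = 1004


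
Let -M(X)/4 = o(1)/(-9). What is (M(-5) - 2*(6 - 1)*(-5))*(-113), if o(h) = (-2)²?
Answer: -52658/9 ≈ -5850.9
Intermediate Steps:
o(h) = 4
M(X) = 16/9 (M(X) = -16/(-9) = -16*(-1)/9 = -4*(-4/9) = 16/9)
(M(-5) - 2*(6 - 1)*(-5))*(-113) = (16/9 - 2*(6 - 1)*(-5))*(-113) = (16/9 - 2*5*(-5))*(-113) = (16/9 - 10*(-5))*(-113) = (16/9 + 50)*(-113) = (466/9)*(-113) = -52658/9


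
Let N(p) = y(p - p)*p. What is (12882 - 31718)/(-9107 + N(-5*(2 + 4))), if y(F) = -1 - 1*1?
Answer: 18836/9047 ≈ 2.0820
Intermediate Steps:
y(F) = -2 (y(F) = -1 - 1 = -2)
N(p) = -2*p
(12882 - 31718)/(-9107 + N(-5*(2 + 4))) = (12882 - 31718)/(-9107 - (-10)*(2 + 4)) = -18836/(-9107 - (-10)*6) = -18836/(-9107 - 2*(-30)) = -18836/(-9107 + 60) = -18836/(-9047) = -18836*(-1/9047) = 18836/9047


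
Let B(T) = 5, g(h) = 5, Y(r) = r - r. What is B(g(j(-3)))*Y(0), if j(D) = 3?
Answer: 0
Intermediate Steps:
Y(r) = 0
B(g(j(-3)))*Y(0) = 5*0 = 0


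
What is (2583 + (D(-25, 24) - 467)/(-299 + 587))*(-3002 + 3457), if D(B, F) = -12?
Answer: 338258375/288 ≈ 1.1745e+6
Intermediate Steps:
(2583 + (D(-25, 24) - 467)/(-299 + 587))*(-3002 + 3457) = (2583 + (-12 - 467)/(-299 + 587))*(-3002 + 3457) = (2583 - 479/288)*455 = (743425/288)*455 = 338258375/288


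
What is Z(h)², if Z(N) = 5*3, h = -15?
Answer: 225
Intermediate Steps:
Z(N) = 15
Z(h)² = 15² = 225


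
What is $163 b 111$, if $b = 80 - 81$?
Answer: $-18093$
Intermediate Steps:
$b = -1$
$163 b 111 = 163 \left(-1\right) 111 = \left(-163\right) 111 = -18093$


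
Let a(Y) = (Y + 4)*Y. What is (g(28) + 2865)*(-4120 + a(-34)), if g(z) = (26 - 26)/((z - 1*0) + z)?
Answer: -8881500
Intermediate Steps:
a(Y) = Y*(4 + Y) (a(Y) = (4 + Y)*Y = Y*(4 + Y))
g(z) = 0 (g(z) = 0/((z + 0) + z) = 0/(z + z) = 0/((2*z)) = 0*(1/(2*z)) = 0)
(g(28) + 2865)*(-4120 + a(-34)) = (0 + 2865)*(-4120 - 34*(4 - 34)) = 2865*(-4120 - 34*(-30)) = 2865*(-4120 + 1020) = 2865*(-3100) = -8881500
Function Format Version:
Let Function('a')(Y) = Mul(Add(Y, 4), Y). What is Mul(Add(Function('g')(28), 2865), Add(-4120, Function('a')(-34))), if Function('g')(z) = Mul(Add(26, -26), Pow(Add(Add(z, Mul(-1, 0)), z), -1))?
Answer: -8881500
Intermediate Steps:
Function('a')(Y) = Mul(Y, Add(4, Y)) (Function('a')(Y) = Mul(Add(4, Y), Y) = Mul(Y, Add(4, Y)))
Function('g')(z) = 0 (Function('g')(z) = Mul(0, Pow(Add(Add(z, 0), z), -1)) = Mul(0, Pow(Add(z, z), -1)) = Mul(0, Pow(Mul(2, z), -1)) = Mul(0, Mul(Rational(1, 2), Pow(z, -1))) = 0)
Mul(Add(Function('g')(28), 2865), Add(-4120, Function('a')(-34))) = Mul(Add(0, 2865), Add(-4120, Mul(-34, Add(4, -34)))) = Mul(2865, Add(-4120, Mul(-34, -30))) = Mul(2865, Add(-4120, 1020)) = Mul(2865, -3100) = -8881500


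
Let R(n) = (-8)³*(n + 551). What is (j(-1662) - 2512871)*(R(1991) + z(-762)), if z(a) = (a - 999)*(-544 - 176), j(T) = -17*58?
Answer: 84425373488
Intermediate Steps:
j(T) = -986
z(a) = 719280 - 720*a (z(a) = (-999 + a)*(-720) = 719280 - 720*a)
R(n) = -282112 - 512*n (R(n) = -512*(551 + n) = -282112 - 512*n)
(j(-1662) - 2512871)*(R(1991) + z(-762)) = (-986 - 2512871)*((-282112 - 512*1991) + (719280 - 720*(-762))) = -2513857*((-282112 - 1019392) + (719280 + 548640)) = -2513857*(-1301504 + 1267920) = -2513857*(-33584) = 84425373488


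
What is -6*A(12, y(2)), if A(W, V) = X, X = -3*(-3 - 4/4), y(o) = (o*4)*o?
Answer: -72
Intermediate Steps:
y(o) = 4*o**2 (y(o) = (4*o)*o = 4*o**2)
X = 12 (X = -3*(-3 - 4*1/4) = -3*(-3 - 1) = -3*(-4) = 12)
A(W, V) = 12
-6*A(12, y(2)) = -6*12 = -72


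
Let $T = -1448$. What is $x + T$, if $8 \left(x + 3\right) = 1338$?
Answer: $- \frac{5135}{4} \approx -1283.8$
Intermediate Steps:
$x = \frac{657}{4}$ ($x = -3 + \frac{1}{8} \cdot 1338 = -3 + \frac{669}{4} = \frac{657}{4} \approx 164.25$)
$x + T = \frac{657}{4} - 1448 = - \frac{5135}{4}$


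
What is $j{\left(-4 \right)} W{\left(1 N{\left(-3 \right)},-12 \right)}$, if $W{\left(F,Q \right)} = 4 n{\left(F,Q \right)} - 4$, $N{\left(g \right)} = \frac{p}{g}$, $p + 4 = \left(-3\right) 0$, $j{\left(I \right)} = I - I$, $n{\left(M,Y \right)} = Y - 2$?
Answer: $0$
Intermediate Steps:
$n{\left(M,Y \right)} = -2 + Y$
$j{\left(I \right)} = 0$
$p = -4$ ($p = -4 - 0 = -4 + 0 = -4$)
$N{\left(g \right)} = - \frac{4}{g}$
$W{\left(F,Q \right)} = -12 + 4 Q$ ($W{\left(F,Q \right)} = 4 \left(-2 + Q\right) - 4 = \left(-8 + 4 Q\right) - 4 = -12 + 4 Q$)
$j{\left(-4 \right)} W{\left(1 N{\left(-3 \right)},-12 \right)} = 0 \left(-12 + 4 \left(-12\right)\right) = 0 \left(-12 - 48\right) = 0 \left(-60\right) = 0$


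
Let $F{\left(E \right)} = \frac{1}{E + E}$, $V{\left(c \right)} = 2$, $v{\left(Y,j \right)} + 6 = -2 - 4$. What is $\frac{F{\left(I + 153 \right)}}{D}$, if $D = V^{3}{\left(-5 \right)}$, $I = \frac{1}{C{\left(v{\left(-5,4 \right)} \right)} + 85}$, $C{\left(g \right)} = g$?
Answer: $\frac{73}{178720} \approx 0.00040846$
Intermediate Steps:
$v{\left(Y,j \right)} = -12$ ($v{\left(Y,j \right)} = -6 - 6 = -12$)
$I = \frac{1}{73}$ ($I = \frac{1}{-12 + 85} = \frac{1}{73} \approx 0.013699$)
$D = 8$ ($D = 2^{3} = 8$)
$F{\left(E \right)} = \frac{1}{2 E}$
$\frac{F{\left(I + 153 \right)}}{D} = \frac{\frac{1}{2} \frac{1}{\frac{1}{73} + 153}}{8} = \frac{1}{2 \cdot \frac{11170}{73}} \cdot \frac{1}{8} = \frac{1}{2} \cdot \frac{73}{11170} \cdot \frac{1}{8} = \frac{73}{22340} \cdot \frac{1}{8} = \frac{73}{178720}$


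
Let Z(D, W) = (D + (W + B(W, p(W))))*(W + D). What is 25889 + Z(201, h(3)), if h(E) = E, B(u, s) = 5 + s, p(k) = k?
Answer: 69137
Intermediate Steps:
Z(D, W) = (D + W)*(5 + D + 2*W) (Z(D, W) = (D + (W + (5 + W)))*(W + D) = (D + (5 + 2*W))*(D + W) = (5 + D + 2*W)*(D + W) = (D + W)*(5 + D + 2*W))
25889 + Z(201, h(3)) = 25889 + (201**2 + 2*3**2 + 5*201 + 5*3 + 3*201*3) = 25889 + (40401 + 2*9 + 1005 + 15 + 1809) = 25889 + (40401 + 18 + 1005 + 15 + 1809) = 25889 + 43248 = 69137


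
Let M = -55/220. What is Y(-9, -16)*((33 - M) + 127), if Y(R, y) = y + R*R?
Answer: 41665/4 ≈ 10416.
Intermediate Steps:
Y(R, y) = y + R²
M = -¼ (M = -55*1/220 = -¼ ≈ -0.25000)
Y(-9, -16)*((33 - M) + 127) = (-16 + (-9)²)*((33 - 1*(-¼)) + 127) = (-16 + 81)*((33 + ¼) + 127) = 65*(133/4 + 127) = 65*(641/4) = 41665/4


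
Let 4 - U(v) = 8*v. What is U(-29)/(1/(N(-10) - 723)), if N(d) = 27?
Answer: -164256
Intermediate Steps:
U(v) = 4 - 8*v
U(-29)/(1/(N(-10) - 723)) = (4 - 8*(-29))/(1/(27 - 723)) = (4 + 232)/(1/(-696)) = 236/(-1/696) = 236*(-696) = -164256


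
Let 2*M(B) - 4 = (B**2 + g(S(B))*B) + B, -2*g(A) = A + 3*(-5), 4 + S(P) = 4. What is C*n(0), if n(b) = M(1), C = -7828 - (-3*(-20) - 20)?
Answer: -53109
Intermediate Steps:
S(P) = 0 (S(P) = -4 + 4 = 0)
g(A) = 15/2 - A/2 (g(A) = -(A + 3*(-5))/2 = -(A - 15)/2 = -(-15 + A)/2 = 15/2 - A/2)
M(B) = 2 + B**2/2 + 17*B/4 (M(B) = 2 + ((B**2 + (15/2 - 1/2*0)*B) + B)/2 = 2 + ((B**2 + (15/2 + 0)*B) + B)/2 = 2 + ((B**2 + 15*B/2) + B)/2 = 2 + (B**2 + 17*B/2)/2 = 2 + (B**2/2 + 17*B/4) = 2 + B**2/2 + 17*B/4)
C = -7868 (C = -7828 - (60 - 20) = -7828 - 1*40 = -7828 - 40 = -7868)
n(b) = 27/4 (n(b) = 2 + (1/2)*1**2 + (17/4)*1 = 2 + (1/2)*1 + 17/4 = 2 + 1/2 + 17/4 = 27/4)
C*n(0) = -7868*27/4 = -53109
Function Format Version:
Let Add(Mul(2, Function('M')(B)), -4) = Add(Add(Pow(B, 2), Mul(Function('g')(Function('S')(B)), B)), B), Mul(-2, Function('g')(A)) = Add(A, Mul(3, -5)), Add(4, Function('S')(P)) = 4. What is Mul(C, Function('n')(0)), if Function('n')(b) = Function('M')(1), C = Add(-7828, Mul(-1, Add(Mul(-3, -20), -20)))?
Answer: -53109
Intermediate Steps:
Function('S')(P) = 0 (Function('S')(P) = Add(-4, 4) = 0)
Function('g')(A) = Add(Rational(15, 2), Mul(Rational(-1, 2), A)) (Function('g')(A) = Mul(Rational(-1, 2), Add(A, Mul(3, -5))) = Mul(Rational(-1, 2), Add(A, -15)) = Mul(Rational(-1, 2), Add(-15, A)) = Add(Rational(15, 2), Mul(Rational(-1, 2), A)))
Function('M')(B) = Add(2, Mul(Rational(1, 2), Pow(B, 2)), Mul(Rational(17, 4), B)) (Function('M')(B) = Add(2, Mul(Rational(1, 2), Add(Add(Pow(B, 2), Mul(Add(Rational(15, 2), Mul(Rational(-1, 2), 0)), B)), B))) = Add(2, Mul(Rational(1, 2), Add(Add(Pow(B, 2), Mul(Add(Rational(15, 2), 0), B)), B))) = Add(2, Mul(Rational(1, 2), Add(Add(Pow(B, 2), Mul(Rational(15, 2), B)), B))) = Add(2, Mul(Rational(1, 2), Add(Pow(B, 2), Mul(Rational(17, 2), B)))) = Add(2, Add(Mul(Rational(1, 2), Pow(B, 2)), Mul(Rational(17, 4), B))) = Add(2, Mul(Rational(1, 2), Pow(B, 2)), Mul(Rational(17, 4), B)))
C = -7868 (C = Add(-7828, Mul(-1, Add(60, -20))) = Add(-7828, Mul(-1, 40)) = Add(-7828, -40) = -7868)
Function('n')(b) = Rational(27, 4) (Function('n')(b) = Add(2, Mul(Rational(1, 2), Pow(1, 2)), Mul(Rational(17, 4), 1)) = Add(2, Mul(Rational(1, 2), 1), Rational(17, 4)) = Add(2, Rational(1, 2), Rational(17, 4)) = Rational(27, 4))
Mul(C, Function('n')(0)) = Mul(-7868, Rational(27, 4)) = -53109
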